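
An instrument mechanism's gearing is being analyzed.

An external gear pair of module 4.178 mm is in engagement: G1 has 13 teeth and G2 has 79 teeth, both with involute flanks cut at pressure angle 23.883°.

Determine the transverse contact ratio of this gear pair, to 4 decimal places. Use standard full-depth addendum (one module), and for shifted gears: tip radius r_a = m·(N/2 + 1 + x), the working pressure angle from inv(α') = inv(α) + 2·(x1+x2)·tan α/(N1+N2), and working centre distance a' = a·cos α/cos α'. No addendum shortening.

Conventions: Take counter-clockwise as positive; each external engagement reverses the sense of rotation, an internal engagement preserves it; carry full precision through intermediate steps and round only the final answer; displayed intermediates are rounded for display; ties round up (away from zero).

single-mesh involute tooth geometry (13T engaging 79T at module 4.178)
base radii: r_b1 = 24.831658, r_b2 = 150.900076
tip radii: r_a1 = 31.335000, r_a2 = 169.209000
no profile shift: α' = α, a' = a
action lengths: √(r_a1²−r_b1²) = 19.112064, √(r_a2²−r_b2²) = 76.556207
base pitch p_b = π·m·cos α = 12.001685
CR = (19.112064 + 76.556207 − 192.188000·sin 23.88300°)/12.001685 = 1.487879
contact ratio ≈ 1.4879

1.4879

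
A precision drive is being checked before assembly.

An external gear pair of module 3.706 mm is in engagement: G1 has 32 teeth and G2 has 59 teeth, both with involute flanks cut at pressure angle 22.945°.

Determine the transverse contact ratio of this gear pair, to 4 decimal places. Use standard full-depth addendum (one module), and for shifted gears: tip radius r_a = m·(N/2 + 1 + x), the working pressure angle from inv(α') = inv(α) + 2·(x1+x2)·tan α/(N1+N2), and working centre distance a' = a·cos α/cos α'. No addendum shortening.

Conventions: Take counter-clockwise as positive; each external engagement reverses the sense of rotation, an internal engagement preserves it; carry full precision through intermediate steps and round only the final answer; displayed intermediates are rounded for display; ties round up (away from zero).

single-mesh involute tooth geometry (32T engaging 59T at module 3.706)
base radii: r_b1 = 54.604471, r_b2 = 100.676994
tip radii: r_a1 = 63.002000, r_a2 = 113.033000
no profile shift: α' = α, a' = a
action lengths: √(r_a1²−r_b1²) = 31.426163, √(r_a2²−r_b2²) = 51.386789
base pitch p_b = π·m·cos α = 10.721563
CR = (31.426163 + 51.386789 − 168.623000·sin 22.94500°)/10.721563 = 1.592653
contact ratio ≈ 1.5927

1.5927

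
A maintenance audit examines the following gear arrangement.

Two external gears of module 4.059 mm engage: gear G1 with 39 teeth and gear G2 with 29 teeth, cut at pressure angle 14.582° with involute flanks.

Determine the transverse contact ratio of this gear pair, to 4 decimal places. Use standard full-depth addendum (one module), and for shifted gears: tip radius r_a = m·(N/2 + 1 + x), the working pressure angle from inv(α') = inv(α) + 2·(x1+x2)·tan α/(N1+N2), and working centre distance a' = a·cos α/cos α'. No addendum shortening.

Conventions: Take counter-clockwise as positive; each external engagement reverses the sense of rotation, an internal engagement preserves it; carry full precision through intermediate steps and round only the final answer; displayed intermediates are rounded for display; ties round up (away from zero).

1.9829

single-mesh involute tooth geometry (39T engaging 29T at module 4.059)
base radii: r_b1 = 76.600929, r_b2 = 56.959665
tip radii: r_a1 = 83.209500, r_a2 = 62.914500
no profile shift: α' = α, a' = a
action lengths: √(r_a1²−r_b1²) = 32.497978, √(r_a2²−r_b2²) = 26.717613
base pitch p_b = π·m·cos α = 12.340970
CR = (32.497978 + 26.717613 − 138.006000·sin 14.58200°)/12.340970 = 1.982864
contact ratio ≈ 1.9829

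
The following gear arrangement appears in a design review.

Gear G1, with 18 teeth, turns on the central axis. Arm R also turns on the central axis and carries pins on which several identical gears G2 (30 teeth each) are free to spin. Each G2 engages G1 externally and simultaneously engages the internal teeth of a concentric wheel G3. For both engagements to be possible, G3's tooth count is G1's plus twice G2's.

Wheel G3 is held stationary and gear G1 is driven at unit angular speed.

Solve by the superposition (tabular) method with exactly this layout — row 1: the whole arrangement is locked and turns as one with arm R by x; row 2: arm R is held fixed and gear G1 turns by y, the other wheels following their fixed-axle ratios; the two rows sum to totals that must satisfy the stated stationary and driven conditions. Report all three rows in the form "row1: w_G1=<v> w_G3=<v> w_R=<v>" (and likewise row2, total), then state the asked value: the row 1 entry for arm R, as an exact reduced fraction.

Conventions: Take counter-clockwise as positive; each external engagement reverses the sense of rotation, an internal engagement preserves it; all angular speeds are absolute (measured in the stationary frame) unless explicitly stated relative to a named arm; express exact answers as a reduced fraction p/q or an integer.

planetary set (18T centre, 30T on arm, 78T internal) — Willis relation
row 1: whole set turns with the arm by x
row 2 — arm fixed, fixed-axis ratios: sun y, ring −(18/78)·y, arm 0
boundary: total ω_ring = x − (18/78)·y = 0 and total ω_sun = x + y = 1  ⇒  y = 13/16, x = 3/16
row 2 ring = −(18/78)·13/16 = -3/16
totals (row 1 + row 2): sun 3/16 + 13/16 = 1, ring 3/16 + (-3/16) = 0, arm 3/16 + 0 = 3/16
asked cell (row1, arm) = 3/16

row1: w_G1=3/16 w_G3=3/16 w_R=3/16
row2: w_G1=13/16 w_G3=-3/16 w_R=0
total: w_G1=1 w_G3=0 w_R=3/16
asked value: 3/16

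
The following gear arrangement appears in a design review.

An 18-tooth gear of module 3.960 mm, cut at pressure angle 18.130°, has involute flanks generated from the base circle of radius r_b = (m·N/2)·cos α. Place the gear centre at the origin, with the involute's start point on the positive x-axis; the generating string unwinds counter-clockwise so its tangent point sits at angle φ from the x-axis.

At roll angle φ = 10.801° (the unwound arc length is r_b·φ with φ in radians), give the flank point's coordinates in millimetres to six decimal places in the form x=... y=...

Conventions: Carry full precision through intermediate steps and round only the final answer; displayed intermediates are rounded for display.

x=34.467074 y=0.075367

recognized (one wheel, involute flank): single-mesh tooth geometry, m = 3.960, N = 18
pitch radius r_p = m·N/2 = 3.960·18/2 = 35.640000
base radius r_b = r_p·cos α = 35.640000·cos 18.130° = 33.870578
roll angle φ = 10.801° = 0.18851301 rad
x = r_b·(cos φ + φ·sin φ) = 34.467074
y = r_b·(sin φ − φ·cos φ) = 0.075367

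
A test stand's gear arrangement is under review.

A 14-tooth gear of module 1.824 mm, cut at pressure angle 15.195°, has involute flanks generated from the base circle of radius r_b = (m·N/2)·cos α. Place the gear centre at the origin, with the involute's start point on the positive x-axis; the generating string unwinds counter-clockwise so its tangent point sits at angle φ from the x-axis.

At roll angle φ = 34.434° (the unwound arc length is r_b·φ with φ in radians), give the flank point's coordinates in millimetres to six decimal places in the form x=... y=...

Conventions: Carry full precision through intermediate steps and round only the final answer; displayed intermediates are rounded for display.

recognized (one wheel, involute flank): single-mesh tooth geometry, m = 1.824, N = 14
pitch radius r_p = m·N/2 = 1.824·14/2 = 12.768000
base radius r_b = r_p·cos α = 12.768000·cos 15.195° = 12.321623
roll angle φ = 34.434° = 0.60098667 rad
x = r_b·(cos φ + φ·sin φ) = 14.349884
y = r_b·(sin φ − φ·cos φ) = 0.859752

x=14.349884 y=0.859752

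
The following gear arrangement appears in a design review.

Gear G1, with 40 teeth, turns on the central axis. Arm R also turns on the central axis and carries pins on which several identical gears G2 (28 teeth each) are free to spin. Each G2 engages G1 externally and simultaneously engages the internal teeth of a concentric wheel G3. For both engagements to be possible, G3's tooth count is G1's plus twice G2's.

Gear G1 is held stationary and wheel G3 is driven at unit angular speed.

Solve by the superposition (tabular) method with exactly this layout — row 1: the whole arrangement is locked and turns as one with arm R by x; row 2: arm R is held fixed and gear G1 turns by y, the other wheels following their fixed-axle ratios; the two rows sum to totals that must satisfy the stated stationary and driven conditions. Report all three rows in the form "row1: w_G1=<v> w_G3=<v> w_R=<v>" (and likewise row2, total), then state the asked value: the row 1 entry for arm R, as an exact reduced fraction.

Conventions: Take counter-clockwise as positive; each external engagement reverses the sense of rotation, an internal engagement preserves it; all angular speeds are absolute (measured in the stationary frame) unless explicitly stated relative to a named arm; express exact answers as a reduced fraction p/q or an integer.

planetary set (40T centre, 28T on arm, 96T internal) — Willis relation
row 1: whole set turns with the arm by x
row 2 — arm fixed, fixed-axis ratios: sun y, ring −(40/96)·y, arm 0
boundary: total ω_sun = x + y = 0 and total ω_ring = x − (40/96)·y = 1  ⇒  y = -12/17, x = 12/17
row 2 ring = −(40/96)·(-12/17) = 5/17
totals (row 1 + row 2): sun 12/17 + (-12/17) = 0, ring 12/17 + 5/17 = 1, arm 12/17 + 0 = 12/17
asked cell (row1, arm) = 12/17

row1: w_G1=12/17 w_G3=12/17 w_R=12/17
row2: w_G1=-12/17 w_G3=5/17 w_R=0
total: w_G1=0 w_G3=1 w_R=12/17
asked value: 12/17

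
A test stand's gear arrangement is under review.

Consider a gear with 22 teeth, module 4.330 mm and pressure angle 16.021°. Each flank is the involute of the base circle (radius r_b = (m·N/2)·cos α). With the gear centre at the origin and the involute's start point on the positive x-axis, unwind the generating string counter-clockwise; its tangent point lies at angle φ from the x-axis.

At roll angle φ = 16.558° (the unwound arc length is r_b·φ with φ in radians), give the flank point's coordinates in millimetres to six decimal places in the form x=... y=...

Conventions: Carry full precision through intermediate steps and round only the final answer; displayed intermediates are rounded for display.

x=47.652038 y=0.365241

recognized (one wheel, involute flank): single-mesh tooth geometry, m = 4.330, N = 22
pitch radius r_p = m·N/2 = 4.330·22/2 = 47.630000
base radius r_b = r_p·cos α = 47.630000·cos 16.021° = 45.780080
roll angle φ = 16.558° = 0.28899162 rad
x = r_b·(cos φ + φ·sin φ) = 47.652038
y = r_b·(sin φ − φ·cos φ) = 0.365241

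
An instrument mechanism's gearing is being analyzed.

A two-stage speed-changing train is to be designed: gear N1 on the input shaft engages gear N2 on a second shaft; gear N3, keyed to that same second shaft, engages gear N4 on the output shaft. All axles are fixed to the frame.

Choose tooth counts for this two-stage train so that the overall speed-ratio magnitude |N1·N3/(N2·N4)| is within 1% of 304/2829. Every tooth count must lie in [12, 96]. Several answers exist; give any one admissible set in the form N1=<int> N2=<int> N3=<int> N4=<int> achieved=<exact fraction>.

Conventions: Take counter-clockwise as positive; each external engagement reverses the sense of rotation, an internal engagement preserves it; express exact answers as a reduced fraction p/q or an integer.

N1=16 N2=41 N3=19 N4=69 achieved=304/2829

2-stage fixed-axis compound train for ratio 304/2829
target = 304/2829 in lowest terms: an exact hit needs N1·N3 = k·304 and N2·N4 = k·2829 for one integer k, every count in [12, 96]; additionally prefer no 1:1 stage (N1 ≠ N2, N3 ≠ N4)
k = 1: N1·N3 = 304 = 16·19, N2·N4 = 2829 = 41·69
achieved = 16·19/(41·69) = 304/2829; |achieved − target| = 0 ≤ 76/70725 ✓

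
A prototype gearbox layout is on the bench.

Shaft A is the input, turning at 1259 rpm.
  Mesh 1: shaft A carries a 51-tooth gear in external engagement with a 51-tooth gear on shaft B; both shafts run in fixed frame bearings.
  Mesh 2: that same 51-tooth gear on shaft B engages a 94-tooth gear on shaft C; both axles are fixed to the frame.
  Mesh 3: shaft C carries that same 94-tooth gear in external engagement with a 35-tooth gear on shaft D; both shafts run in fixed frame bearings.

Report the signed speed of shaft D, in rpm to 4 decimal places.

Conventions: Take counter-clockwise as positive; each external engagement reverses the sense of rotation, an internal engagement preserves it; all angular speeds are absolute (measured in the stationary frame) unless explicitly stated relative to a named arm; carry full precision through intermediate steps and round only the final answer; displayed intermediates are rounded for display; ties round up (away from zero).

-1834.5429 rpm

topology: fixed-axis compound train — 3 meshes, A→D
mesh 1 [51T→51T]: ω = 1259.0000×51/51 = 1259.0000 rpm, sense flips to −
mesh 2 [51T→94T]: ω = 1259.0000×51/94 = 683.0745 rpm, sense flips to +
mesh 3 [94T→35T]: ω = 683.0745×94/35 = 1834.5429 rpm, sense flips to −
signed output speed = -1834.5429 rpm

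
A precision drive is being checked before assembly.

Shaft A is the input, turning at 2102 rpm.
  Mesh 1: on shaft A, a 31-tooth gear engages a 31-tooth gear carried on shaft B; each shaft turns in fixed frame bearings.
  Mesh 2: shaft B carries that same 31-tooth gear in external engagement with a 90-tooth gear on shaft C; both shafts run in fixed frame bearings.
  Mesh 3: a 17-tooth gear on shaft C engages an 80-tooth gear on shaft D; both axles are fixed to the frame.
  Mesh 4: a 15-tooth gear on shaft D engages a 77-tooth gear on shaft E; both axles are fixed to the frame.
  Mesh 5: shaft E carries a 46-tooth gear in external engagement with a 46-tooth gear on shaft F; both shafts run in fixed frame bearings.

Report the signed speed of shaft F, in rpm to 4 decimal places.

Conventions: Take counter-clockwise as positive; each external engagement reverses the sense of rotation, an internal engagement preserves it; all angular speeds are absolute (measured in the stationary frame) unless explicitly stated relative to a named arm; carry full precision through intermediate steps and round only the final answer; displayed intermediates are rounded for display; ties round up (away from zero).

-29.9717 rpm

topology: fixed-axis compound train — 5 meshes, A→F
mesh 1 [31T→31T]: ω = 2102.0000×31/31 = 2102.0000 rpm, sense flips to −
mesh 2 [31T→90T]: ω = 2102.0000×31/90 = 724.0222 rpm, sense flips to +
mesh 3 [17T→80T]: ω = 724.0222×17/80 = 153.8547 rpm, sense flips to −
mesh 4 [15T→77T]: ω = 153.8547×15/77 = 29.9717 rpm, sense flips to +
mesh 5 [46T→46T]: ω = 29.9717×46/46 = 29.9717 rpm, sense flips to −
signed output speed = -29.9717 rpm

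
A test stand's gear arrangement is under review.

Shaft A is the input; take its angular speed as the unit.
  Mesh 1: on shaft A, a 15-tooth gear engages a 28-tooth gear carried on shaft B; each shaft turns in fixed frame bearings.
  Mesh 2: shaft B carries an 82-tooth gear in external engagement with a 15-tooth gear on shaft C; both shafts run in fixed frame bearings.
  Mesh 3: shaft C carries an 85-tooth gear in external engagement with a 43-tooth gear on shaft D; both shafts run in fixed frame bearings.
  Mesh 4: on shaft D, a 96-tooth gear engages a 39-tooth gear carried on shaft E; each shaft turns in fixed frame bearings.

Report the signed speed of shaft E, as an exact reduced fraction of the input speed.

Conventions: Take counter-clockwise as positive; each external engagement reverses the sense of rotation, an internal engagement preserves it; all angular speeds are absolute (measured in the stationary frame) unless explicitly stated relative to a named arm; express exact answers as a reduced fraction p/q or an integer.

4-mesh fixed-axis compound train (all bearings frame-fixed)
mesh 1 [15T→28T]: |ω|/ω_in = 1×15/28 = 15/28, sense flips to −
mesh 2 [82T→15T]: |ω|/ω_in = (15/28)×82/15 = 41/14, sense flips to +
mesh 3 [85T→43T]: |ω|/ω_in = (41/14)×85/43 = 3485/602, sense flips to −
mesh 4 [96T→39T]: |ω|/ω_in = (3485/602)×96/39 = 55760/3913, sense flips to +
signed output speed (× input speed) = 55760/3913

55760/3913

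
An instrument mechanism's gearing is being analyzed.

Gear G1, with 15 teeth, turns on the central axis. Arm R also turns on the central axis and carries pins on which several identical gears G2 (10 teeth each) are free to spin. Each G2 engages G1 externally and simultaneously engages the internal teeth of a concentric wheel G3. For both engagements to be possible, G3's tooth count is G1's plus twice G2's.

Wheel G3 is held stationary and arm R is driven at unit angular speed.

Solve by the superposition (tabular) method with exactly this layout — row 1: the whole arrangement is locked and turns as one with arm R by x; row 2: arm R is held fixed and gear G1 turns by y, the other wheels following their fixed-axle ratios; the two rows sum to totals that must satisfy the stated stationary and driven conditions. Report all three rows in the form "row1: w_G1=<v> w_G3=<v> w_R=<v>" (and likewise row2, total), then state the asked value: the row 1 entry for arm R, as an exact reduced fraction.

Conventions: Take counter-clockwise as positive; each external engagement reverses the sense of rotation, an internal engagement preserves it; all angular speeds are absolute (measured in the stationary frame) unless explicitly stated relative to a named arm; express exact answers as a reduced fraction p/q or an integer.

row1: w_G1=1 w_G3=1 w_R=1
row2: w_G1=7/3 w_G3=-1 w_R=0
total: w_G1=10/3 w_G3=0 w_R=1
asked value: 1

class = planetary set [G3 = 15+2·10 = 35; Willis about the carrier]
row 1 (train locked, turned with arm): all members turn x
row 2 (arm held, sun turns y): ω_ring = −(15/35)·y, ω_arm = 0
boundary: total ω_ring = x − (15/35)·y = 0 and total ω_arm = x = 1  ⇒  y = 7/3, x = 1
row 2 ring = −(15/35)·7/3 = -1
totals (row 1 + row 2): sun 1 + 7/3 = 10/3, ring 1 + (-1) = 0, arm 1 + 0 = 1
asked cell (row1, arm) = 1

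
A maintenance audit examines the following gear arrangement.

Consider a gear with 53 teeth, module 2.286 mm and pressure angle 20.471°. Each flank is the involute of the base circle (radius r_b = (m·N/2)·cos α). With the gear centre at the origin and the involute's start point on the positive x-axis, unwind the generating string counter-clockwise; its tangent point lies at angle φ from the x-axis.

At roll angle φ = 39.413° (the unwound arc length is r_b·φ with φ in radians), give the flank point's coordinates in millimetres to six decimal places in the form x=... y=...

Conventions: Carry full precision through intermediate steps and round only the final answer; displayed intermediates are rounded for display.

x=68.633740 y=5.871242

single-mesh involute tooth geometry (53T wheel at module 2.286)
pitch radius r_p = m·N/2 = 2.286·53/2 = 60.579000
base radius r_b = r_p·cos α = 60.579000·cos 20.471° = 56.753395
roll angle φ = 39.413° = 0.68788662 rad
x = r_b·(cos φ + φ·sin φ) = 68.633740
y = r_b·(sin φ − φ·cos φ) = 5.871242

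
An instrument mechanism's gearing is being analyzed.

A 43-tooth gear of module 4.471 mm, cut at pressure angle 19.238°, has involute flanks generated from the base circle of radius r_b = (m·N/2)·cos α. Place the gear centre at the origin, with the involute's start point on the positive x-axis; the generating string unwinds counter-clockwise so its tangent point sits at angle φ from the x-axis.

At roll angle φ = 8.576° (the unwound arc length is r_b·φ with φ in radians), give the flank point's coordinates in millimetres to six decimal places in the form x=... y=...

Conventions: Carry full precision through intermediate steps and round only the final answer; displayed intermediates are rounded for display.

class = single-mesh tooth geometry [base-circle involute, m = 4.471, 43T]
pitch radius r_p = m·N/2 = 4.471·43/2 = 96.126500
base radius r_b = r_p·cos α = 96.126500·cos 19.238° = 90.758609
roll angle φ = 8.576° = 0.14967944 rad
x = r_b·(cos φ + φ·sin φ) = 91.769596
y = r_b·(sin φ − φ·cos φ) = 0.101223

x=91.769596 y=0.101223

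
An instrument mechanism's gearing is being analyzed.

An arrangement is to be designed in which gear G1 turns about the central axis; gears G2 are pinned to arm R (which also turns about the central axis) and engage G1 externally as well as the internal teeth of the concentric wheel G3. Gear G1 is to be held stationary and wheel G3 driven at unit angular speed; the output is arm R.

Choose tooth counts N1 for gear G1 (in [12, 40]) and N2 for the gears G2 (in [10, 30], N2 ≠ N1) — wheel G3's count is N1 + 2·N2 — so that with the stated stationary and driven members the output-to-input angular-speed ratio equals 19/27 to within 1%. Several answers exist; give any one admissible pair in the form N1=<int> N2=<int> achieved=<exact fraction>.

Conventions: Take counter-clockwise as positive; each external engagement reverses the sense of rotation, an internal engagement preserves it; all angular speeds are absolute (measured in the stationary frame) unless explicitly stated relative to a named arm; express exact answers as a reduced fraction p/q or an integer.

design class (target 19/27): planetary set
Willis with ω_sun = 0: ω_arm/ω_ring = N3/(N1+N3); set equal to 19/27  ⇒  N3/N1 = (19/27)/(1 − 19/27) = 19/8
N3 = N1 + 2·N2  ⇒  N2/N1 = (N3/N1 − 1)/2 = (19/8 − 1)/2 = 11/16
smallest multiple with N1 ≥ 12 and N2 ≥ 10: k = 1  ⇒  N1 = 1·16 = 16, N2 = 1·11 = 11 (N1 ≤ 40, N2 ≤ 30, N2 ≠ N1 ✓), N3 = 16 + 2·11 = 38
check: N3/(N1+N3) with N1 = 16, N3 = 38 gives 19/27; |achieved − target| = 0 ≤ 19/2700 ✓

N1=16 N2=11 achieved=19/27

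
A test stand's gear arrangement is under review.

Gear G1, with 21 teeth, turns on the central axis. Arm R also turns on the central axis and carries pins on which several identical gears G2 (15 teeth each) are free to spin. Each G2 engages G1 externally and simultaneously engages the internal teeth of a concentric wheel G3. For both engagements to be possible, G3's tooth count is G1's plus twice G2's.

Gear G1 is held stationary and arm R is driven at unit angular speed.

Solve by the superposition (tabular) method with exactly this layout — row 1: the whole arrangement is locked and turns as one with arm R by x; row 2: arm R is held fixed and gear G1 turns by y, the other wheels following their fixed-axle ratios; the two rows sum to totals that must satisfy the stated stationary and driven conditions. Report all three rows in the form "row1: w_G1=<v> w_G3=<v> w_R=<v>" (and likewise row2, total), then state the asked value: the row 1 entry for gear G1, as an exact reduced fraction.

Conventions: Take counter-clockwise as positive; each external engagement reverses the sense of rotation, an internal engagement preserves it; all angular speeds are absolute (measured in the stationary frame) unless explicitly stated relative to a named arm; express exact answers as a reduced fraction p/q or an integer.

recognized (axles ride arm R): planetary set, 21/15/51 teeth
superposition row 1 [locked train]: every member turns x
row 2: sun turns y, ring = −(21/51)·y, arm 0
boundary: total ω_sun = x + y = 0 and total ω_arm = x = 1  ⇒  y = -1, x = 1
row 2 ring = −(21/51)·(-1) = 7/17
totals (row 1 + row 2): sun 1 + (-1) = 0, ring 1 + 7/17 = 24/17, arm 1 + 0 = 1
asked cell (row1, sun) = 1

row1: w_G1=1 w_G3=1 w_R=1
row2: w_G1=-1 w_G3=7/17 w_R=0
total: w_G1=0 w_G3=24/17 w_R=1
asked value: 1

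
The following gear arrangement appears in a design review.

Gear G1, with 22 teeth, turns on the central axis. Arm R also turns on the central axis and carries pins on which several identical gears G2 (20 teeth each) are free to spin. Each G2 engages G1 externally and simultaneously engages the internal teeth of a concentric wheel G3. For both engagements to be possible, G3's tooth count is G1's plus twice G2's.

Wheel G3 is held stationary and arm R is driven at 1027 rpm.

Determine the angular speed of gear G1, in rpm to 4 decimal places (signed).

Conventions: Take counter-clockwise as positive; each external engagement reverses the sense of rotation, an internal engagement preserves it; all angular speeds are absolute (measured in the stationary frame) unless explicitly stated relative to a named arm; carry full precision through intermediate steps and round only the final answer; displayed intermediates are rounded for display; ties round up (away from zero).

planetary set (22T centre, 20T on arm, 62T internal) — Willis relation
normalise by the input: solve with ω_arm = 1, then scale by 1027 rpm
ring teeth: 22 + 2·20 = 62
22(ω_sun−ω_arm) = −62(ω_ring−ω_arm),  ω_ring = 0, ω_arm = 1
ω_sun = 1 − (62/22)(0−1) = 42/11
scale: ω_sun = 42/11 × 1027 rpm = +3921.2727 rpm

+3921.2727 rpm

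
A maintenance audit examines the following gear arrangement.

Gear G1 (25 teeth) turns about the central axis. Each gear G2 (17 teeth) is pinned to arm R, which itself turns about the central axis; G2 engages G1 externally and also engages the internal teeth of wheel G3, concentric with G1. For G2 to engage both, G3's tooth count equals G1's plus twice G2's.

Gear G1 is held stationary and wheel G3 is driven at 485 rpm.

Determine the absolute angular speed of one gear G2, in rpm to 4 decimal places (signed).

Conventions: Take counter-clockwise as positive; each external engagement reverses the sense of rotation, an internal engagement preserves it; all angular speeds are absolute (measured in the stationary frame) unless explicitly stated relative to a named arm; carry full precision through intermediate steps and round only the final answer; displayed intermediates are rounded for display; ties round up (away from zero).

planetary set (25T centre, 17T on arm, 59T internal) — Willis relation
normalise by the input: solve with ω_ring = 1, then scale by 485 rpm
ring teeth: 25 + 2·17 = 59
25(ω_sun−ω_arm) = −59(ω_ring−ω_arm),  ω_sun = 0, ω_ring = 1
25(0−ω_arm) = −59(1−ω_arm)  ⇒  84·ω_arm = 59  ⇒  ω_arm = 59/84
sun–planet mesh: 25·(0−59/84) = −17·(ω_p−ω_arm)  ⇒  ω_p−ω_arm = 1475/1428
ω_p = 59/84 + 1475/1428 = 59/34
scale: ω_p = 59/34 × 485 rpm = +841.6176 rpm

+841.6176 rpm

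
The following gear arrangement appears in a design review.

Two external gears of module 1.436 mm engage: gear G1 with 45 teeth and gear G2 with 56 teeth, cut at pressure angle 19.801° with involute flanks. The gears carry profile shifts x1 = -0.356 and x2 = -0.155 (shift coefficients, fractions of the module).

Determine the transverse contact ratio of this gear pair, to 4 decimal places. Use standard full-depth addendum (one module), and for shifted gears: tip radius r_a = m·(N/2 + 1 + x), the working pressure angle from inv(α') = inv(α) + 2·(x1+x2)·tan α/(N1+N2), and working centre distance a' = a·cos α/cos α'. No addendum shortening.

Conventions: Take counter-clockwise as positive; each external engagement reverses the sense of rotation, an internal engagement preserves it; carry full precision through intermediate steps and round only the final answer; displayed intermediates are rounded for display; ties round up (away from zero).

1.9081

single-mesh involute tooth geometry (45T engaging 56T at module 1.436)
base radii: r_b1 = 30.399667, r_b2 = 37.830696
tip radii: r_a1 = 33.234784, r_a2 = 41.421420
inv(α') = inv(19.801°) + 2·(-0.356-0.155)·tan α/(45+56) = 0.01080603  ⇒  α' = 18.02471°
a' = a·cos α / cos α' = 72.5180·cos 19.801°/cos 18.02471° = 71.751710
action lengths: √(r_a1²−r_b1²) = 13.431721, √(r_a2²−r_b2²) = 16.869276
base pitch p_b = π·m·cos α = 4.244594
CR = (13.431721 + 16.869276 − 71.751710·sin 18.02471°)/4.244594 = 1.908091
contact ratio ≈ 1.9081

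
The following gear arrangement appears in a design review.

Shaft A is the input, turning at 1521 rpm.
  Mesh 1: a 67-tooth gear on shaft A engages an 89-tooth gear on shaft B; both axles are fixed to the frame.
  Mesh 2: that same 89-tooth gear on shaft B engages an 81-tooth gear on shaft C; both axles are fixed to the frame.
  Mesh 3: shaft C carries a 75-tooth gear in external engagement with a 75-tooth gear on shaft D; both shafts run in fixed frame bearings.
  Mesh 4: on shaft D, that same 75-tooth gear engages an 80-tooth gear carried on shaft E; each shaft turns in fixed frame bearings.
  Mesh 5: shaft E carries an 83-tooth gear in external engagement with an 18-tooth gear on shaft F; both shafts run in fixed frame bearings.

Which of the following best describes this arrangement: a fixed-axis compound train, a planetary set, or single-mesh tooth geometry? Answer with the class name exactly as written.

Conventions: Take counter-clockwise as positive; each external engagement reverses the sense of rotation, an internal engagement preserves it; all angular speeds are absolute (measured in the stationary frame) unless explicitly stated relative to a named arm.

fixed-axis compound train

class = fixed-axis compound train [5 meshes; 5 ratios multiply, 5 sense flips]
classification: fixed-axis compound train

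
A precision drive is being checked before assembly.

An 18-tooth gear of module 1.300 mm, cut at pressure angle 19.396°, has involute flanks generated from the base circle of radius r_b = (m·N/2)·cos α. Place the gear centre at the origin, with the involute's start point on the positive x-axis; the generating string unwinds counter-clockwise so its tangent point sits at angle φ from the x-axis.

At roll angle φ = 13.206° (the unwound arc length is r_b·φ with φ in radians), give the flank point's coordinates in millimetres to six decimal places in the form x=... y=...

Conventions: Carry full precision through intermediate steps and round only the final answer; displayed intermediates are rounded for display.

class = single-mesh tooth geometry [base-circle involute, m = 1.300, 18T]
pitch radius r_p = m·N/2 = 1.300·18/2 = 11.700000
base radius r_b = r_p·cos α = 11.700000·cos 19.396° = 11.035976
roll angle φ = 13.206° = 0.23048818 rad
x = r_b·(cos φ + φ·sin φ) = 11.325237
y = r_b·(sin φ − φ·cos φ) = 0.044805

x=11.325237 y=0.044805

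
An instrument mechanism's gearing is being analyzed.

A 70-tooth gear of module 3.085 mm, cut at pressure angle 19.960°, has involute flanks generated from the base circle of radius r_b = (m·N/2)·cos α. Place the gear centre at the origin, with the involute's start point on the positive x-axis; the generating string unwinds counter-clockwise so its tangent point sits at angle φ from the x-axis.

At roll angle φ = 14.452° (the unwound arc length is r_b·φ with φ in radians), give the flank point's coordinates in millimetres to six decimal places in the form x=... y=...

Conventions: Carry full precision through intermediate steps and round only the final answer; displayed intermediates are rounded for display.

x=104.666391 y=0.539446

single-mesh involute tooth geometry (70T wheel at module 3.085)
pitch radius r_p = m·N/2 = 3.085·70/2 = 107.975000
base radius r_b = r_p·cos α = 107.975000·cos 19.960° = 101.489068
roll angle φ = 14.452° = 0.25223498 rad
x = r_b·(cos φ + φ·sin φ) = 104.666391
y = r_b·(sin φ − φ·cos φ) = 0.539446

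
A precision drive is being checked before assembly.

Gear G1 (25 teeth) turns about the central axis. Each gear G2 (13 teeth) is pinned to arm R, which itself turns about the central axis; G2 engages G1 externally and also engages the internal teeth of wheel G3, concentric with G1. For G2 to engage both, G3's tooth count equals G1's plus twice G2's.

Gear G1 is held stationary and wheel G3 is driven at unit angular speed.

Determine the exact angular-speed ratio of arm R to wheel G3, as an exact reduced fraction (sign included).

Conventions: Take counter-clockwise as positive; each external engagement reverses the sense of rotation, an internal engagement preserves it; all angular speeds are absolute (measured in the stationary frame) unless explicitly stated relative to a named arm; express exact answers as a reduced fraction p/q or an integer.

51/76

topology: planetary set — G1 25T / G2 13T / G3 51T, arm = carrier (Willis)
ring teeth: 25 + 2·13 = 51
25(ω_sun−ω_arm) = −51(ω_ring−ω_arm),  ω_sun = 0, ω_ring = 1
25(0−ω_arm) = −51(1−ω_arm)  ⇒  76·ω_arm = 51  ⇒  ω_arm = 51/76
ω_out/ω_in = 51/76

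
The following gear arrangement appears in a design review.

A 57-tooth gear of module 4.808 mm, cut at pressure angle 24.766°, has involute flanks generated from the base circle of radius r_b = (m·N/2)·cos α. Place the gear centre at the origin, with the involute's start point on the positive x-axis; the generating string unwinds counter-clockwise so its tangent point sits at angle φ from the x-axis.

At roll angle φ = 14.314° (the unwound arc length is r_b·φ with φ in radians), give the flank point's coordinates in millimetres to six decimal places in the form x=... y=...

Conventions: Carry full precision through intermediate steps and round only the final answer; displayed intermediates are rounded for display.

x=128.247526 y=0.642671

recognized (one wheel, involute flank): single-mesh tooth geometry, m = 4.808, N = 57
pitch radius r_p = m·N/2 = 4.808·57/2 = 137.028000
base radius r_b = r_p·cos α = 137.028000·cos 24.766° = 124.425018
roll angle φ = 14.314° = 0.24982643 rad
x = r_b·(cos φ + φ·sin φ) = 128.247526
y = r_b·(sin φ − φ·cos φ) = 0.642671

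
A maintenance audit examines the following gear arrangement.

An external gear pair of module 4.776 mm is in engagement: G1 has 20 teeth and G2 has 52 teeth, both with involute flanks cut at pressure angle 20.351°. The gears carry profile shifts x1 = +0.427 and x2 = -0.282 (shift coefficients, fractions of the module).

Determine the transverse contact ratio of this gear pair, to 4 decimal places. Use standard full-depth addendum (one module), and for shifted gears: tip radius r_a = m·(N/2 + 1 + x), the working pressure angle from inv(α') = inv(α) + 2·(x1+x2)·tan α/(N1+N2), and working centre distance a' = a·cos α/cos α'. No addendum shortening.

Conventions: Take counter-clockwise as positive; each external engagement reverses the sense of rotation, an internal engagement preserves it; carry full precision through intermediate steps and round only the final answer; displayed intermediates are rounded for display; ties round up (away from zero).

1.5426

class = single-mesh tooth geometry [involute pair 20T × 52T, m = 4.776]
base radii: r_b1 = 44.778809, r_b2 = 116.424903
tip radii: r_a1 = 54.575352, r_a2 = 127.605168
inv(α') = inv(20.351°) + 2·(+0.427-0.282)·tan α/(20+52) = 0.01722552  ⇒  α' = 20.95347°
a' = a·cos α / cos α' = 171.9360·cos 20.351°/cos 20.95347° = 172.618797
action lengths: √(r_a1²−r_b1²) = 31.198194, √(r_a2²−r_b2²) = 52.233331
base pitch p_b = π·m·cos α = 14.067678
CR = (31.198194 + 52.233331 − 172.618797·sin 20.95347°)/14.067678 = 1.542640
contact ratio ≈ 1.5426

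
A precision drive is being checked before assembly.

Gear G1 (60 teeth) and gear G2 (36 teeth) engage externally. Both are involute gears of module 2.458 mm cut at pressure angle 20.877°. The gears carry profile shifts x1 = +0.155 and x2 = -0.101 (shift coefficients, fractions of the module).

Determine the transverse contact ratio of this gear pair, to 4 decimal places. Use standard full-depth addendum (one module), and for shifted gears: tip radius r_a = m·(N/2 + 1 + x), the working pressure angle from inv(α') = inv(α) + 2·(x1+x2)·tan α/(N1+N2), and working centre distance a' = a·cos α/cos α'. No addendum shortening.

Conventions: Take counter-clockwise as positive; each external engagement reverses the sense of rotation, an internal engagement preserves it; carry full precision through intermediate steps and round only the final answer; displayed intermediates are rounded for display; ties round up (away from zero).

1.6911

single-mesh involute tooth geometry (60T engaging 36T at module 2.458)
base radii: r_b1 = 68.898792, r_b2 = 41.339275
tip radii: r_a1 = 76.578990, r_a2 = 46.453742
inv(α') = inv(20.877°) + 2·(+0.155-0.101)·tan α/(60+36) = 0.01745967  ⇒  α' = 21.04453°
a' = a·cos α / cos α' = 117.9840·cos 20.877°/cos 21.04453° = 118.116225
action lengths: √(r_a1²−r_b1²) = 33.426010, √(r_a2²−r_b2²) = 21.189961
base pitch p_b = π·m·cos α = 7.215065
CR = (33.426010 + 21.189961 − 118.116225·sin 21.04453°)/7.215065 = 1.691076
contact ratio ≈ 1.6911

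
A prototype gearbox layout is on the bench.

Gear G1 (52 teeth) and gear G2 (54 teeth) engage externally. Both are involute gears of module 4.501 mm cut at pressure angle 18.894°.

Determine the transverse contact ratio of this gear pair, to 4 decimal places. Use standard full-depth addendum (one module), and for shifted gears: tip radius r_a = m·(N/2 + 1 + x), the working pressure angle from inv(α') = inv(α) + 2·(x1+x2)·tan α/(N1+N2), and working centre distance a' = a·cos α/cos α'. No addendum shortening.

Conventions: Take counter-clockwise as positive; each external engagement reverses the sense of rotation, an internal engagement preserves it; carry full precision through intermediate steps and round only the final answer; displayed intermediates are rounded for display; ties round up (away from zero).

1.8278

topology: single-mesh involute geometry — m = 4.501, 52T/54T pair
base radii: r_b1 = 110.720554, r_b2 = 114.979037
tip radii: r_a1 = 121.527000, r_a2 = 126.028000
no profile shift: α' = α, a' = a
action lengths: √(r_a1²−r_b1²) = 50.097611, √(r_a2²−r_b2²) = 51.603080
base pitch p_b = π·m·cos α = 13.378418
CR = (50.097611 + 51.603080 − 238.553000·sin 18.89400°)/13.378418 = 1.827784
contact ratio ≈ 1.8278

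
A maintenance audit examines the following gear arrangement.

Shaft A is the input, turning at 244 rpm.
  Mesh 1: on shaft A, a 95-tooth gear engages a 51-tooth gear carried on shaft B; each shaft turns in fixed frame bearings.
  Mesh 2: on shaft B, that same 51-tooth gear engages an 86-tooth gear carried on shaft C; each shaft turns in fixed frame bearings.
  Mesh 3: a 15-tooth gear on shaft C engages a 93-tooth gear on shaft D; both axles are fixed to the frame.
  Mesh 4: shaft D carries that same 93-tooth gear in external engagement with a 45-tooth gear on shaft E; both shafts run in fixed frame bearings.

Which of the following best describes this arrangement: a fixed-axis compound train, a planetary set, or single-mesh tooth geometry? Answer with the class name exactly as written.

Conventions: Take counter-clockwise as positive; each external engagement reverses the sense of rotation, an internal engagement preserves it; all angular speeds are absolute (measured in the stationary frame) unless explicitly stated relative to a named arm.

4-mesh fixed-axis compound train (all bearings frame-fixed)
classification: fixed-axis compound train

fixed-axis compound train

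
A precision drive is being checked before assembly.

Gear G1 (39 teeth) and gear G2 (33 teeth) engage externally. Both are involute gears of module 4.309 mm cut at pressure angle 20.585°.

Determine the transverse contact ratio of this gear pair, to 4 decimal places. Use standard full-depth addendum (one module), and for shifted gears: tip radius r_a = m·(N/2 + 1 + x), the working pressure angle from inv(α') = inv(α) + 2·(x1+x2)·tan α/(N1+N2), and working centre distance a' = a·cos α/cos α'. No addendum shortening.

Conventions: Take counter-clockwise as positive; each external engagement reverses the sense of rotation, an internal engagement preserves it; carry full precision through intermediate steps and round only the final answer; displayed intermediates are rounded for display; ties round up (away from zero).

single-mesh involute tooth geometry (39T engaging 33T at module 4.309)
base radii: r_b1 = 78.660608, r_b2 = 66.558976
tip radii: r_a1 = 88.334500, r_a2 = 75.407500
no profile shift: α' = α, a' = a
action lengths: √(r_a1²−r_b1²) = 40.193192, √(r_a2²−r_b2²) = 35.442825
base pitch p_b = π·m·cos α = 12.672799
CR = (40.193192 + 35.442825 − 155.124000·sin 20.58500°)/12.672799 = 1.664585
contact ratio ≈ 1.6646

1.6646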